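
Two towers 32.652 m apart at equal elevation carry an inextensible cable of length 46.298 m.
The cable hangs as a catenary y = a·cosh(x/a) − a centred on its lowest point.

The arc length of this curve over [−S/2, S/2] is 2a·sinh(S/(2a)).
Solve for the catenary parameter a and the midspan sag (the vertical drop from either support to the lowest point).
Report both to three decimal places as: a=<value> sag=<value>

seed: a₀ = √(S³/(24(L−S))) = √(32.652³/(24·13.646)) = 10.309946
iter 1: u=1.583519  f(a)=+1.817e+00  f'(a)=-3.373e+00  a ← 10.309946 − (+1.817e+00/-3.373e+00) = 10.848504
iter 2: u=1.504908  f(a)=+1.521e-01  f'(a)=-2.830e+00  a ← 10.848504 − (+1.521e-01/-2.830e+00) = 10.902230
iter 3: u=1.497492  f(a)=+1.280e-03  f'(a)=-2.783e+00  a ← 10.902230 − (+1.280e-03/-2.783e+00) = 10.902690
iter 4: u=1.497429  f(a)=+9.244e-08  f'(a)=-2.782e+00  a ← 10.902690 − (+9.244e-08/-2.782e+00) = 10.902690
iter 5: u=1.497429  f(a)=-7.105e-15  f'(a)=-2.782e+00  a ← 10.902690 − (-7.105e-15/-2.782e+00) = 10.902690
converged: |Δa| < 1e-12 after 5 iterations
sag = a·(cosh(S/(2a)) − 1) = 10.902690·(cosh(1.497429) − 1) = 14.685292
T_max/T_min = cosh(S/(2a)) = 2.346942

a=10.903 sag=14.685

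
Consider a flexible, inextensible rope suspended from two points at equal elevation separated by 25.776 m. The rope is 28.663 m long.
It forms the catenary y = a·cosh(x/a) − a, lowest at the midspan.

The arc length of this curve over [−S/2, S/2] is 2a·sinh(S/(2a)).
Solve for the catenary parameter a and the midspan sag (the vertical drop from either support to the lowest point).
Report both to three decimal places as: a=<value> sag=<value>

a=15.979 sag=5.485

seed: a₀ = √(S³/(24(L−S))) = √(25.776³/(24·2.887)) = 15.721511
iter 1: u=0.819769  f(a)=+9.857e-02  f'(a)=-3.925e-01  a ← 15.721511 − (+9.857e-02/-3.925e-01) = 15.972621
iter 2: u=0.806881  f(a)=+2.411e-03  f'(a)=-3.736e-01  a ← 15.972621 − (+2.411e-03/-3.736e-01) = 15.979076
iter 3: u=0.806555  f(a)=+1.523e-06  f'(a)=-3.731e-01  a ← 15.979076 − (+1.523e-06/-3.731e-01) = 15.979080
iter 4: u=0.806555  f(a)=+6.075e-13  f'(a)=-3.731e-01  a ← 15.979080 − (+6.075e-13/-3.731e-01) = 15.979080
converged: |Δa| < 1e-12 after 4 iterations
sag = a·(cosh(S/(2a)) − 1) = 15.979080·(cosh(0.806555) − 1) = 5.485376
T_max/T_min = cosh(S/(2a)) = 1.343285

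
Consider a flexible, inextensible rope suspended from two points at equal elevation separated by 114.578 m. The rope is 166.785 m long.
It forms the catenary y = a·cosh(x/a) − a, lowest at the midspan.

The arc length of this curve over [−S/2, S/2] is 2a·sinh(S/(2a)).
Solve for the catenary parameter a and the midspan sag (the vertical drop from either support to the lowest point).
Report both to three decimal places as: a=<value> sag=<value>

seed: a₀ = √(S³/(24(L−S))) = √(114.578³/(24·52.207)) = 34.648295
iter 1: u=1.653444  f(a)=+7.619e+00  f'(a)=-3.922e+00  a ← 34.648295 − (+7.619e+00/-3.922e+00) = 36.590898
iter 2: u=1.565663  f(a)=+6.877e-01  f'(a)=-3.243e+00  a ← 36.590898 − (+6.877e-01/-3.243e+00) = 36.802941
iter 3: u=1.556642  f(a)=+6.831e-03  f'(a)=-3.179e+00  a ← 36.802941 − (+6.831e-03/-3.179e+00) = 36.805090
iter 4: u=1.556551  f(a)=+6.887e-07  f'(a)=-3.178e+00  a ← 36.805090 − (+6.887e-07/-3.178e+00) = 36.805090
iter 5: u=1.556551  f(a)=+0.000e+00  f'(a)=-3.178e+00  a ← 36.805090 − (+0.000e+00/-3.178e+00) = 36.805090
converged: |Δa| < 1e-12 after 5 iterations
sag = a·(cosh(S/(2a)) − 1) = 36.805090·(cosh(1.556551) − 1) = 54.348208
T_max/T_min = cosh(S/(2a)) = 2.476649

a=36.805 sag=54.348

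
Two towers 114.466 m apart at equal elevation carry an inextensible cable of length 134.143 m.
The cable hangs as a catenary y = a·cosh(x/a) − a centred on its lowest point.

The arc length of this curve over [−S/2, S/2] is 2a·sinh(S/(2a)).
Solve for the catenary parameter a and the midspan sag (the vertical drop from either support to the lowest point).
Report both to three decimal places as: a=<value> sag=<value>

a=57.754 sag=30.757

seed: a₀ = √(S³/(24(L−S))) = √(114.466³/(24·19.677)) = 56.354642
iter 1: u=1.015586  f(a)=+1.040e+00  f'(a)=-7.731e-01  a ← 56.354642 − (+1.040e+00/-7.731e-01) = 57.699997
iter 2: u=0.991906  f(a)=+3.841e-02  f'(a)=-7.169e-01  a ← 57.699997 − (+3.841e-02/-7.169e-01) = 57.753572
iter 3: u=0.990986  f(a)=+5.683e-05  f'(a)=-7.148e-01  a ← 57.753572 − (+5.683e-05/-7.148e-01) = 57.753652
iter 4: u=0.990985  f(a)=+1.248e-10  f'(a)=-7.148e-01  a ← 57.753652 − (+1.248e-10/-7.148e-01) = 57.753652
iter 5: u=0.990985  f(a)=+0.000e+00  f'(a)=-7.148e-01  a ← 57.753652 − (+0.000e+00/-7.148e-01) = 57.753652
converged: |Δa| < 1e-12 after 5 iterations
sag = a·(cosh(S/(2a)) − 1) = 57.753652·(cosh(0.990985) − 1) = 30.756632
T_max/T_min = cosh(S/(2a)) = 1.532549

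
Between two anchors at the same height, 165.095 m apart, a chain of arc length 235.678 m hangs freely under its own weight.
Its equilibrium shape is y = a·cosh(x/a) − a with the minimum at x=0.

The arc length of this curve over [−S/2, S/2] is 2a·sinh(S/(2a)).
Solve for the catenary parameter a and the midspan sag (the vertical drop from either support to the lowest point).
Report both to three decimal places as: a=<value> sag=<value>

a=54.566 sag=75.293

seed: a₀ = √(S³/(24(L−S))) = √(165.095³/(24·70.583)) = 51.540094
iter 1: u=1.601617  f(a)=+9.626e+00  f'(a)=-3.509e+00  a ← 51.540094 − (+9.626e+00/-3.509e+00) = 54.283270
iter 2: u=1.520680  f(a)=+8.219e-01  f'(a)=-2.933e+00  a ← 54.283270 − (+8.219e-01/-2.933e+00) = 54.563481
iter 3: u=1.512871  f(a)=+7.228e-03  f'(a)=-2.882e+00  a ← 54.563481 − (+7.228e-03/-2.882e+00) = 54.565990
iter 4: u=1.512801  f(a)=+5.699e-07  f'(a)=-2.881e+00  a ← 54.565990 − (+5.699e-07/-2.881e+00) = 54.565990
iter 5: u=1.512801  f(a)=+0.000e+00  f'(a)=-2.881e+00  a ← 54.565990 − (+0.000e+00/-2.881e+00) = 54.565990
converged: |Δa| < 1e-12 after 5 iterations
sag = a·(cosh(S/(2a)) − 1) = 54.565990·(cosh(1.512801) − 1) = 75.293462
T_max/T_min = cosh(S/(2a)) = 2.379861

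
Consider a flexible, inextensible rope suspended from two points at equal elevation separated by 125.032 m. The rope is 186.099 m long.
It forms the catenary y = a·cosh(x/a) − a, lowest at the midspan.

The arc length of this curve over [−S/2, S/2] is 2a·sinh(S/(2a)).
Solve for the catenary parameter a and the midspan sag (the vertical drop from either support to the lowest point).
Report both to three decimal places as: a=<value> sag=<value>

a=38.942 sag=61.928

seed: a₀ = √(S³/(24(L−S))) = √(125.032³/(24·61.067)) = 36.519334
iter 1: u=1.711860  f(a)=+9.598e+00  f'(a)=-4.433e+00  a ← 36.519334 − (+9.598e+00/-4.433e+00) = 38.684616
iter 2: u=1.616043  f(a)=+9.199e-01  f'(a)=-3.620e+00  a ← 38.684616 − (+9.199e-01/-3.620e+00) = 38.938699
iter 3: u=1.605498  f(a)=+1.043e-02  f'(a)=-3.539e+00  a ← 38.938699 − (+1.043e-02/-3.539e+00) = 38.941646
iter 4: u=1.605376  f(a)=+1.373e-06  f'(a)=-3.538e+00  a ← 38.941646 − (+1.373e-06/-3.538e+00) = 38.941646
iter 5: u=1.605376  f(a)=+0.000e+00  f'(a)=-3.538e+00  a ← 38.941646 − (+0.000e+00/-3.538e+00) = 38.941646
converged: |Δa| < 1e-12 after 5 iterations
sag = a·(cosh(S/(2a)) − 1) = 38.941646·(cosh(1.605376) − 1) = 61.927880
T_max/T_min = cosh(S/(2a)) = 2.590274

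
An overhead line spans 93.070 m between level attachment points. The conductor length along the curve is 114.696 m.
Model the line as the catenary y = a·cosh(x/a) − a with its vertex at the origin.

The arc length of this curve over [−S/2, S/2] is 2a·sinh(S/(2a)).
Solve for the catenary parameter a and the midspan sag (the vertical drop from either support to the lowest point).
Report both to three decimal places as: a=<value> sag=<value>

seed: a₀ = √(S³/(24(L−S))) = √(93.070³/(24·21.626)) = 39.411308
iter 1: u=1.180752  f(a)=+1.559e+00  f'(a)=-1.258e+00  a ← 39.411308 − (+1.559e+00/-1.258e+00) = 40.649946
iter 2: u=1.144774  f(a)=+7.649e-02  f'(a)=-1.138e+00  a ← 40.649946 − (+7.649e-02/-1.138e+00) = 40.717191
iter 3: u=1.142883  f(a)=+2.053e-04  f'(a)=-1.131e+00  a ← 40.717191 − (+2.053e-04/-1.131e+00) = 40.717372
iter 4: u=1.142878  f(a)=+1.488e-09  f'(a)=-1.131e+00  a ← 40.717372 − (+1.488e-09/-1.131e+00) = 40.717372
iter 5: u=1.142878  f(a)=-1.421e-14  f'(a)=-1.131e+00  a ← 40.717372 − (-1.421e-14/-1.131e+00) = 40.717372
converged: |Δa| < 1e-12 after 5 iterations
sag = a·(cosh(S/(2a)) − 1) = 40.717372·(cosh(1.142878) − 1) = 29.615390
T_max/T_min = cosh(S/(2a)) = 1.727340

a=40.717 sag=29.615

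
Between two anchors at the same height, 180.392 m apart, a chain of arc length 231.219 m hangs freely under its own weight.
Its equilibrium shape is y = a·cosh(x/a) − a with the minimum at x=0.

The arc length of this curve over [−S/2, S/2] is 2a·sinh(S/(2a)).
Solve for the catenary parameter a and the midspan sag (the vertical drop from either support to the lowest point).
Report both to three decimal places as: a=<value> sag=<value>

seed: a₀ = √(S³/(24(L−S))) = √(180.392³/(24·50.827)) = 69.370217
iter 1: u=1.300212  f(a)=+4.473e+00  f'(a)=-1.729e+00  a ← 69.370217 − (+4.473e+00/-1.729e+00) = 71.958131
iter 2: u=1.253451  f(a)=+2.625e-01  f'(a)=-1.531e+00  a ← 71.958131 − (+2.625e-01/-1.531e+00) = 72.129583
iter 3: u=1.250472  f(a)=+1.029e-03  f'(a)=-1.519e+00  a ← 72.129583 − (+1.029e-03/-1.519e+00) = 72.130261
iter 4: u=1.250460  f(a)=+1.593e-08  f'(a)=-1.519e+00  a ← 72.130261 − (+1.593e-08/-1.519e+00) = 72.130261
iter 5: u=1.250460  f(a)=-2.842e-14  f'(a)=-1.519e+00  a ← 72.130261 − (-2.842e-14/-1.519e+00) = 72.130261
converged: |Δa| < 1e-12 after 5 iterations
sag = a·(cosh(S/(2a)) − 1) = 72.130261·(cosh(1.250460) − 1) = 64.135403
T_max/T_min = cosh(S/(2a)) = 1.889161

a=72.130 sag=64.135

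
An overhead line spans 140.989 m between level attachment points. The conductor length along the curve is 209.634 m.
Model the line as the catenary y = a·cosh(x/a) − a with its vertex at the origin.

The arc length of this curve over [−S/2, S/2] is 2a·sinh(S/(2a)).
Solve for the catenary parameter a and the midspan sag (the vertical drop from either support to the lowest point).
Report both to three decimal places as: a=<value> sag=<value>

seed: a₀ = √(S³/(24(L−S))) = √(140.989³/(24·68.645)) = 41.244664
iter 1: u=1.709179  f(a)=+1.075e+01  f'(a)=-4.408e+00  a ← 41.244664 − (+1.075e+01/-4.408e+00) = 43.683994
iter 2: u=1.613738  f(a)=+1.028e+00  f'(a)=-3.602e+00  a ← 43.683994 − (+1.028e+00/-3.602e+00) = 43.969302
iter 3: u=1.603266  f(a)=+1.158e-02  f'(a)=-3.522e+00  a ← 43.969302 − (+1.158e-02/-3.522e+00) = 43.972590
iter 4: u=1.603146  f(a)=+1.507e-06  f'(a)=-3.521e+00  a ← 43.972590 − (+1.507e-06/-3.521e+00) = 43.972591
iter 5: u=1.603146  f(a)=+5.684e-14  f'(a)=-3.521e+00  a ← 43.972591 − (+5.684e-14/-3.521e+00) = 43.972591
converged: |Δa| < 1e-12 after 5 iterations
sag = a·(cosh(S/(2a)) − 1) = 43.972591·(cosh(1.603146) − 1) = 69.694433
T_max/T_min = cosh(S/(2a)) = 2.584952

a=43.973 sag=69.694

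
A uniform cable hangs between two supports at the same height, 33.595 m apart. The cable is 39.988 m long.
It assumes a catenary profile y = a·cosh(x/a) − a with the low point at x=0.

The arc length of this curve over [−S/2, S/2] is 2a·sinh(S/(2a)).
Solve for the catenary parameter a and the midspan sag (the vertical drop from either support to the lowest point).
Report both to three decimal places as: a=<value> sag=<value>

a=16.150 sag=9.552

seed: a₀ = √(S³/(24(L−S))) = √(33.595³/(24·6.393)) = 15.720053
iter 1: u=1.068540  f(a)=+3.750e-01  f'(a)=-9.101e-01  a ← 15.720053 − (+3.750e-01/-9.101e-01) = 16.132154
iter 2: u=1.041243  f(a)=+1.525e-02  f'(a)=-8.374e-01  a ← 16.132154 − (+1.525e-02/-8.374e-01) = 16.150369
iter 3: u=1.040069  f(a)=+2.760e-05  f'(a)=-8.344e-01  a ← 16.150369 − (+2.760e-05/-8.344e-01) = 16.150402
iter 4: u=1.040067  f(a)=+9.075e-11  f'(a)=-8.344e-01  a ← 16.150402 − (+9.075e-11/-8.344e-01) = 16.150402
iter 5: u=1.040067  f(a)=+0.000e+00  f'(a)=-8.344e-01  a ← 16.150402 − (+0.000e+00/-8.344e-01) = 16.150402
converged: |Δa| < 1e-12 after 5 iterations
sag = a·(cosh(S/(2a)) − 1) = 16.150402·(cosh(1.040067) − 1) = 9.551651
T_max/T_min = cosh(S/(2a)) = 1.591419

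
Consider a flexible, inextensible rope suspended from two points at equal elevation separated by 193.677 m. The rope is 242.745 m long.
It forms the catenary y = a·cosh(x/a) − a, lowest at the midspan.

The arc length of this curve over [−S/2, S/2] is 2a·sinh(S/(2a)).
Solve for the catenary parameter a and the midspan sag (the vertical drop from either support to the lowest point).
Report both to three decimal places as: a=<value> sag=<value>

seed: a₀ = √(S³/(24(L−S))) = √(193.677³/(24·49.068)) = 78.543866
iter 1: u=1.232923  f(a)=+3.867e+00  f'(a)=-1.450e+00  a ← 78.543866 − (+3.867e+00/-1.450e+00) = 81.210997
iter 2: u=1.192431  f(a)=+2.057e-01  f'(a)=-1.299e+00  a ← 81.210997 − (+2.057e-01/-1.299e+00) = 81.369310
iter 3: u=1.190111  f(a)=+6.545e-04  f'(a)=-1.291e+00  a ← 81.369310 − (+6.545e-04/-1.291e+00) = 81.369817
iter 4: u=1.190103  f(a)=+6.671e-09  f'(a)=-1.291e+00  a ← 81.369817 − (+6.671e-09/-1.291e+00) = 81.369817
iter 5: u=1.190103  f(a)=+5.684e-14  f'(a)=-1.291e+00  a ← 81.369817 − (+5.684e-14/-1.291e+00) = 81.369817
converged: |Δa| < 1e-12 after 5 iterations
sag = a·(cosh(S/(2a)) − 1) = 81.369817·(cosh(1.190103) − 1) = 64.754551
T_max/T_min = cosh(S/(2a)) = 1.795806

a=81.370 sag=64.755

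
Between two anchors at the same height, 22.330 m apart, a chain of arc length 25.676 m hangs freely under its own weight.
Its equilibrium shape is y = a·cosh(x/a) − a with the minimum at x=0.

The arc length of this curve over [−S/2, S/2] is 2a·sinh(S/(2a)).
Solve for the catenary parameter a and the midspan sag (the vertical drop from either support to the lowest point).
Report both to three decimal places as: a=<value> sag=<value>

a=12.031 sag=5.563

seed: a₀ = √(S³/(24(L−S))) = √(22.330³/(24·3.346)) = 11.775097
iter 1: u=0.948188  f(a)=+1.537e-01  f'(a)=-6.211e-01  a ← 11.775097 − (+1.537e-01/-6.211e-01) = 12.022525
iter 2: u=0.928673  f(a)=+4.977e-03  f'(a)=-5.814e-01  a ← 12.022525 − (+4.977e-03/-5.814e-01) = 12.031085
iter 3: u=0.928013  f(a)=+5.609e-06  f'(a)=-5.801e-01  a ← 12.031085 − (+5.609e-06/-5.801e-01) = 12.031095
iter 4: u=0.928012  f(a)=+7.141e-12  f'(a)=-5.801e-01  a ← 12.031095 − (+7.141e-12/-5.801e-01) = 12.031095
iter 5: u=0.928012  f(a)=-3.553e-15  f'(a)=-5.801e-01  a ← 12.031095 − (-3.553e-15/-5.801e-01) = 12.031095
converged: |Δa| < 1e-12 after 5 iterations
sag = a·(cosh(S/(2a)) − 1) = 12.031095·(cosh(0.928012) − 1) = 5.563265
T_max/T_min = cosh(S/(2a)) = 1.462407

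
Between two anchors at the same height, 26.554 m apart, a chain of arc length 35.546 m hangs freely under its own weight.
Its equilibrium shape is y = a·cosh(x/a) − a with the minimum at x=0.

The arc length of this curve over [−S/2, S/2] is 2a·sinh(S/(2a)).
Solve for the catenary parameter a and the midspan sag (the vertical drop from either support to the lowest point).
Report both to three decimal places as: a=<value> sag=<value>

seed: a₀ = √(S³/(24(L−S))) = √(26.554³/(24·8.992)) = 9.314535
iter 1: u=1.425407  f(a)=+9.590e-01  f'(a)=-2.353e+00  a ← 9.314535 − (+9.590e-01/-2.353e+00) = 9.722149
iter 2: u=1.365645  f(a)=+6.654e-02  f'(a)=-2.036e+00  a ← 9.722149 − (+6.654e-02/-2.036e+00) = 9.754824
iter 3: u=1.361070  f(a)=+3.732e-04  f'(a)=-2.014e+00  a ← 9.754824 − (+3.732e-04/-2.014e+00) = 9.755009
iter 4: u=1.361044  f(a)=+1.188e-08  f'(a)=-2.014e+00  a ← 9.755009 − (+1.188e-08/-2.014e+00) = 9.755009
iter 5: u=1.361044  f(a)=+0.000e+00  f'(a)=-2.014e+00  a ← 9.755009 − (+0.000e+00/-2.014e+00) = 9.755009
converged: |Δa| < 1e-12 after 5 iterations
sag = a·(cosh(S/(2a)) − 1) = 9.755009·(cosh(1.361044) − 1) = 10.519106
T_max/T_min = cosh(S/(2a)) = 2.078329

a=9.755 sag=10.519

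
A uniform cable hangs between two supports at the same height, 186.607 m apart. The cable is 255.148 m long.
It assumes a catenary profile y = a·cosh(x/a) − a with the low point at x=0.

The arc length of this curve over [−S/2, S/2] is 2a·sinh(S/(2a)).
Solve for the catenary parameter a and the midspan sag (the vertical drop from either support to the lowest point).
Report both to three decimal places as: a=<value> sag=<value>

seed: a₀ = √(S³/(24(L−S))) = √(186.607³/(24·68.541)) = 62.850836
iter 1: u=1.484523  f(a)=+7.961e+00  f'(a)=-2.701e+00  a ← 62.850836 − (+7.961e+00/-2.701e+00) = 65.798185
iter 2: u=1.418025  f(a)=+5.943e-01  f'(a)=-2.312e+00  a ← 65.798185 − (+5.943e-01/-2.312e+00) = 66.055259
iter 3: u=1.412507  f(a)=+3.902e-03  f'(a)=-2.281e+00  a ← 66.055259 − (+3.902e-03/-2.281e+00) = 66.056969
iter 4: u=1.412470  f(a)=+1.706e-07  f'(a)=-2.281e+00  a ← 66.056969 − (+1.706e-07/-2.281e+00) = 66.056969
iter 5: u=1.412470  f(a)=-2.842e-14  f'(a)=-2.281e+00  a ← 66.056969 − (-2.842e-14/-2.281e+00) = 66.056969
converged: |Δa| < 1e-12 after 5 iterations
sag = a·(cosh(S/(2a)) − 1) = 66.056969·(cosh(1.412470) − 1) = 77.604608
T_max/T_min = cosh(S/(2a)) = 2.174813

a=66.057 sag=77.605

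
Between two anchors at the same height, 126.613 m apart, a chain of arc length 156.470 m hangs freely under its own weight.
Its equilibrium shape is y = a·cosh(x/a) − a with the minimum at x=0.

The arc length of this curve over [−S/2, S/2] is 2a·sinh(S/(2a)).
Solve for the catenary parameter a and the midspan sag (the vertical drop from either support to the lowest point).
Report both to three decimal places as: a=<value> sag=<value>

a=55.010 sag=40.629

seed: a₀ = √(S³/(24(L−S))) = √(126.613³/(24·29.857)) = 53.221700
iter 1: u=1.189487  f(a)=+2.185e+00  f'(a)=-1.289e+00  a ← 53.221700 − (+2.185e+00/-1.289e+00) = 54.916677
iter 2: u=1.152774  f(a)=+1.087e-01  f'(a)=-1.164e+00  a ← 54.916677 − (+1.087e-01/-1.164e+00) = 55.010106
iter 3: u=1.150816  f(a)=+3.004e-04  f'(a)=-1.157e+00  a ← 55.010106 − (+3.004e-04/-1.157e+00) = 55.010365
iter 4: u=1.150810  f(a)=+2.307e-09  f'(a)=-1.157e+00  a ← 55.010365 − (+2.307e-09/-1.157e+00) = 55.010365
iter 5: u=1.150810  f(a)=+0.000e+00  f'(a)=-1.157e+00  a ← 55.010365 − (+0.000e+00/-1.157e+00) = 55.010365
converged: |Δa| < 1e-12 after 5 iterations
sag = a·(cosh(S/(2a)) − 1) = 55.010365·(cosh(1.150810) − 1) = 40.628829
T_max/T_min = cosh(S/(2a)) = 1.738567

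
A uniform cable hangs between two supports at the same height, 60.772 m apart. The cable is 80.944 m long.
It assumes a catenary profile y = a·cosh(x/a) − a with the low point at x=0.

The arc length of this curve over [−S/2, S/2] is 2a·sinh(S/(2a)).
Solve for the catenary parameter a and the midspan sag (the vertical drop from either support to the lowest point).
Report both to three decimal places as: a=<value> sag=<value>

seed: a₀ = √(S³/(24(L−S))) = √(60.772³/(24·20.172)) = 21.531545
iter 1: u=1.411232  f(a)=+2.107e+00  f'(a)=-2.274e+00  a ← 21.531545 − (+2.107e+00/-2.274e+00) = 22.457773
iter 2: u=1.353028  f(a)=+1.436e-01  f'(a)=-1.974e+00  a ← 22.457773 − (+1.436e-01/-1.974e+00) = 22.530495
iter 3: u=1.348661  f(a)=+7.745e-04  f'(a)=-1.953e+00  a ← 22.530495 − (+7.745e-04/-1.953e+00) = 22.530892
iter 4: u=1.348637  f(a)=+2.281e-08  f'(a)=-1.953e+00  a ← 22.530892 − (+2.281e-08/-1.953e+00) = 22.530892
iter 5: u=1.348637  f(a)=-1.421e-14  f'(a)=-1.953e+00  a ← 22.530892 − (-1.421e-14/-1.953e+00) = 22.530892
converged: |Δa| < 1e-12 after 5 iterations
sag = a·(cosh(S/(2a)) − 1) = 22.530892·(cosh(1.348637) − 1) = 23.789988
T_max/T_min = cosh(S/(2a)) = 2.055883

a=22.531 sag=23.790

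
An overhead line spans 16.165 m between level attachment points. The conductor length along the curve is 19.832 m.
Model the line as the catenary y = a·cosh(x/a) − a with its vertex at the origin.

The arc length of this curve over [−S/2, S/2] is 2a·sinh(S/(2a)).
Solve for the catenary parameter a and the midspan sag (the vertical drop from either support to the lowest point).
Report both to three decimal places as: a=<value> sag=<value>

a=7.152 sag=5.074

seed: a₀ = √(S³/(24(L−S))) = √(16.165³/(24·3.667)) = 6.927914
iter 1: u=1.166657  f(a)=+2.578e-01  f'(a)=-1.210e+00  a ← 6.927914 − (+2.578e-01/-1.210e+00) = 7.140990
iter 2: u=1.131846  f(a)=+1.237e-02  f'(a)=-1.096e+00  a ← 7.140990 − (+1.237e-02/-1.096e+00) = 7.152275
iter 3: u=1.130060  f(a)=+3.167e-05  f'(a)=-1.091e+00  a ← 7.152275 − (+3.167e-05/-1.091e+00) = 7.152304
iter 4: u=1.130055  f(a)=+2.087e-10  f'(a)=-1.091e+00  a ← 7.152304 − (+2.087e-10/-1.091e+00) = 7.152304
iter 5: u=1.130055  f(a)=+0.000e+00  f'(a)=-1.091e+00  a ← 7.152304 − (+0.000e+00/-1.091e+00) = 7.152304
converged: |Δa| < 1e-12 after 5 iterations
sag = a·(cosh(S/(2a)) − 1) = 7.152304·(cosh(1.130055) − 1) = 5.074000
T_max/T_min = cosh(S/(2a)) = 1.709422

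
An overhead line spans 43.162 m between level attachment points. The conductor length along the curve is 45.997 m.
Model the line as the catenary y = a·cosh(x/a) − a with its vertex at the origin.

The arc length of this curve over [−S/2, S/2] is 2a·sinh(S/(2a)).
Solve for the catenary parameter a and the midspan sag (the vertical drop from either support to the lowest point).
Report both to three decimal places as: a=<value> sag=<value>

seed: a₀ = √(S³/(24(L−S))) = √(43.162³/(24·2.835)) = 34.377175
iter 1: u=0.627771  f(a)=+5.639e-02  f'(a)=-1.715e-01  a ← 34.377175 − (+5.639e-02/-1.715e-01) = 34.705929
iter 2: u=0.621825  f(a)=+8.191e-04  f'(a)=-1.666e-01  a ← 34.705929 − (+8.191e-04/-1.666e-01) = 34.710847
iter 3: u=0.621736  f(a)=+1.785e-07  f'(a)=-1.665e-01  a ← 34.710847 − (+1.785e-07/-1.665e-01) = 34.710848
iter 4: u=0.621736  f(a)=+0.000e+00  f'(a)=-1.665e-01  a ← 34.710848 − (+0.000e+00/-1.665e-01) = 34.710848
converged: |Δa| < 1e-12 after 4 iterations
sag = a·(cosh(S/(2a)) − 1) = 34.710848·(cosh(0.621736) − 1) = 6.927764
T_max/T_min = cosh(S/(2a)) = 1.199585

a=34.711 sag=6.928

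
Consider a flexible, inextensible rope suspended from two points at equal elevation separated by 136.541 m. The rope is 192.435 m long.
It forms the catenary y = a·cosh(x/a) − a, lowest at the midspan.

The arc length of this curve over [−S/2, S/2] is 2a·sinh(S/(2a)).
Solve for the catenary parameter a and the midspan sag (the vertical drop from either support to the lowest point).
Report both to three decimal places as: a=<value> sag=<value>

seed: a₀ = √(S³/(24(L−S))) = √(136.541³/(24·55.894)) = 43.561859
iter 1: u=1.567208  f(a)=+7.280e+00  f'(a)=-3.254e+00  a ← 43.561859 − (+7.280e+00/-3.254e+00) = 45.798735
iter 2: u=1.490663  f(a)=+5.983e-01  f'(a)=-2.740e+00  a ← 45.798735 − (+5.983e-01/-2.740e+00) = 46.017127
iter 3: u=1.483589  f(a)=+4.841e-03  f'(a)=-2.695e+00  a ← 46.017127 − (+4.841e-03/-2.695e+00) = 46.018923
iter 4: u=1.483531  f(a)=+3.226e-07  f'(a)=-2.695e+00  a ← 46.018923 − (+3.226e-07/-2.695e+00) = 46.018923
iter 5: u=1.483531  f(a)=-2.842e-14  f'(a)=-2.695e+00  a ← 46.018923 − (-2.842e-14/-2.695e+00) = 46.018923
converged: |Δa| < 1e-12 after 5 iterations
sag = a·(cosh(S/(2a)) − 1) = 46.018923·(cosh(1.483531) − 1) = 60.637294
T_max/T_min = cosh(S/(2a)) = 2.317660

a=46.019 sag=60.637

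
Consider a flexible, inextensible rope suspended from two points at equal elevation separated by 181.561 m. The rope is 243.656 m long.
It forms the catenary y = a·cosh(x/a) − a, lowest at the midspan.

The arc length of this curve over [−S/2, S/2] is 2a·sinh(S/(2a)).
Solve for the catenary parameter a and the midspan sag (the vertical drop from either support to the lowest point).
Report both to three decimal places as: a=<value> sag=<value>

seed: a₀ = √(S³/(24(L−S))) = √(181.561³/(24·62.095)) = 63.372365
iter 1: u=1.432493  f(a)=+6.691e+00  f'(a)=-2.392e+00  a ← 63.372365 − (+6.691e+00/-2.392e+00) = 66.169250
iter 2: u=1.371944  f(a)=+4.685e-01  f'(a)=-2.068e+00  a ← 66.169250 − (+4.685e-01/-2.068e+00) = 66.395772
iter 3: u=1.367263  f(a)=+2.679e-03  f'(a)=-2.045e+00  a ← 66.395772 − (+2.679e-03/-2.045e+00) = 66.397082
iter 4: u=1.367236  f(a)=+8.867e-08  f'(a)=-2.044e+00  a ← 66.397082 − (+8.867e-08/-2.044e+00) = 66.397082
iter 5: u=1.367236  f(a)=+2.842e-14  f'(a)=-2.044e+00  a ← 66.397082 − (+2.842e-14/-2.044e+00) = 66.397082
converged: |Δa| < 1e-12 after 5 iterations
sag = a·(cosh(S/(2a)) − 1) = 66.397082·(cosh(1.367236) − 1) = 72.349572
T_max/T_min = cosh(S/(2a)) = 2.089650

a=66.397 sag=72.350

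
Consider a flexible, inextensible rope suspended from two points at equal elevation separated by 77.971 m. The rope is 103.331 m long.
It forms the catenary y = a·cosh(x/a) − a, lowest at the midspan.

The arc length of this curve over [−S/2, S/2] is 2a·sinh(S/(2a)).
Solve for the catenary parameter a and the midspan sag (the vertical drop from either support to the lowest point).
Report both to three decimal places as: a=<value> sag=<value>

a=29.178 sag=30.157

seed: a₀ = √(S³/(24(L−S))) = √(77.971³/(24·25.360)) = 27.907402
iter 1: u=1.396959  f(a)=+2.593e+00  f'(a)=-2.198e+00  a ← 27.907402 − (+2.593e+00/-2.198e+00) = 29.087086
iter 2: u=1.340303  f(a)=+1.735e-01  f'(a)=-1.913e+00  a ← 29.087086 − (+1.735e-01/-1.913e+00) = 29.177775
iter 3: u=1.336137  f(a)=+8.995e-04  f'(a)=-1.893e+00  a ← 29.177775 − (+8.995e-04/-1.893e+00) = 29.178250
iter 4: u=1.336115  f(a)=+2.447e-08  f'(a)=-1.893e+00  a ← 29.178250 − (+2.447e-08/-1.893e+00) = 29.178250
iter 5: u=1.336115  f(a)=+0.000e+00  f'(a)=-1.893e+00  a ← 29.178250 − (+0.000e+00/-1.893e+00) = 29.178250
converged: |Δa| < 1e-12 after 5 iterations
sag = a·(cosh(S/(2a)) − 1) = 29.178250·(cosh(1.336115) − 1) = 30.157187
T_max/T_min = cosh(S/(2a)) = 2.033550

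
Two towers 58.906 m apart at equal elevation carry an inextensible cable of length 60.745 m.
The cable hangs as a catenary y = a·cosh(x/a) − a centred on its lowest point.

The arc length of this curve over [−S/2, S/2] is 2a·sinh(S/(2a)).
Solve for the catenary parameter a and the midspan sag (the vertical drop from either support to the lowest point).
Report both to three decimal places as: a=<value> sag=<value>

a=68.369 sag=6.443

seed: a₀ = √(S³/(24(L−S))) = √(58.906³/(24·1.839)) = 68.052301
iter 1: u=0.432799  f(a)=+1.730e-02  f'(a)=-5.507e-02  a ← 68.052301 − (+1.730e-02/-5.507e-02) = 68.366482
iter 2: u=0.430811  f(a)=+1.205e-04  f'(a)=-5.430e-02  a ← 68.366482 − (+1.205e-04/-5.430e-02) = 68.368702
iter 3: u=0.430797  f(a)=+5.943e-09  f'(a)=-5.430e-02  a ← 68.368702 − (+5.943e-09/-5.430e-02) = 68.368702
iter 4: u=0.430797  f(a)=-7.105e-15  f'(a)=-5.430e-02  a ← 68.368702 − (-7.105e-15/-5.430e-02) = 68.368702
converged: |Δa| < 1e-12 after 4 iterations
sag = a·(cosh(S/(2a)) − 1) = 68.368702·(cosh(0.430797) − 1) = 6.442849
T_max/T_min = cosh(S/(2a)) = 1.094237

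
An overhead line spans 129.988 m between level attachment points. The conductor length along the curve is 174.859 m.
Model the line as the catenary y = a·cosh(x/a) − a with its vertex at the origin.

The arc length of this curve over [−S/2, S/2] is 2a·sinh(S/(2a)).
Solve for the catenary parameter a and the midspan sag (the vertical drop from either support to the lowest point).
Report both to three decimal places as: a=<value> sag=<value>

a=47.336 sag=52.086

seed: a₀ = √(S³/(24(L−S))) = √(129.988³/(24·44.871)) = 45.161296
iter 1: u=1.439153  f(a)=+4.883e+00  f'(a)=-2.430e+00  a ← 45.161296 − (+4.883e+00/-2.430e+00) = 47.170312
iter 2: u=1.377858  f(a)=+3.447e-01  f'(a)=-2.098e+00  a ← 47.170312 − (+3.447e-01/-2.098e+00) = 47.334598
iter 3: u=1.373076  f(a)=+2.007e-03  f'(a)=-2.074e+00  a ← 47.334598 − (+2.007e-03/-2.074e+00) = 47.335565
iter 4: u=1.373048  f(a)=+6.888e-08  f'(a)=-2.074e+00  a ← 47.335565 − (+6.888e-08/-2.074e+00) = 47.335565
iter 5: u=1.373048  f(a)=-5.684e-14  f'(a)=-2.074e+00  a ← 47.335565 − (-5.684e-14/-2.074e+00) = 47.335565
converged: |Δa| < 1e-12 after 5 iterations
sag = a·(cosh(S/(2a)) − 1) = 47.335565·(cosh(1.373048) − 1) = 52.085626
T_max/T_min = cosh(S/(2a)) = 2.100349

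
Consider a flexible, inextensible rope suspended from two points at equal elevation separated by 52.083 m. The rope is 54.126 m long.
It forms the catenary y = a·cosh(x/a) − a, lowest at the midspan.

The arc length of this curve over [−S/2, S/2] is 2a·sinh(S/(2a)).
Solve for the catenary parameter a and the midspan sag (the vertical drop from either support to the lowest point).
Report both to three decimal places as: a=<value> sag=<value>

seed: a₀ = √(S³/(24(L−S))) = √(52.083³/(24·2.043)) = 53.678971
iter 1: u=0.485134  f(a)=+2.418e-02  f'(a)=-7.793e-02  a ← 53.678971 − (+2.418e-02/-7.793e-02) = 53.989224
iter 2: u=0.482346  f(a)=+2.112e-04  f'(a)=-7.657e-02  a ← 53.989224 − (+2.112e-04/-7.657e-02) = 53.991982
iter 3: u=0.482322  f(a)=+1.644e-08  f'(a)=-7.656e-02  a ← 53.991982 − (+1.644e-08/-7.656e-02) = 53.991982
iter 4: u=0.482322  f(a)=-1.421e-14  f'(a)=-7.656e-02  a ← 53.991982 − (-1.421e-14/-7.656e-02) = 53.991982
converged: |Δa| < 1e-12 after 4 iterations
sag = a·(cosh(S/(2a)) − 1) = 53.991982·(cosh(0.482322) − 1) = 6.402886
T_max/T_min = cosh(S/(2a)) = 1.118590

a=53.992 sag=6.403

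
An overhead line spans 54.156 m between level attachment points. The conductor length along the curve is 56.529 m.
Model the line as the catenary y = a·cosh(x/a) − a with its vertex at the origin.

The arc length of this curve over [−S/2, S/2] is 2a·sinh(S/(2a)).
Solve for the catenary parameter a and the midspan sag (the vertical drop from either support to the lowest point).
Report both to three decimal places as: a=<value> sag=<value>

a=53.154 sag=7.048

seed: a₀ = √(S³/(24(L−S))) = √(54.156³/(24·2.373)) = 52.809904
iter 1: u=0.512745  f(a)=+3.139e-02  f'(a)=-9.225e-02  a ← 52.809904 − (+3.139e-02/-9.225e-02) = 53.150158
iter 2: u=0.509462  f(a)=+3.060e-04  f'(a)=-9.046e-02  a ← 53.150158 − (+3.060e-04/-9.046e-02) = 53.153540
iter 3: u=0.509430  f(a)=+2.970e-08  f'(a)=-9.045e-02  a ← 53.153540 − (+2.970e-08/-9.045e-02) = 53.153540
iter 4: u=0.509430  f(a)=-1.421e-14  f'(a)=-9.045e-02  a ← 53.153540 − (-1.421e-14/-9.045e-02) = 53.153540
converged: |Δa| < 1e-12 after 4 iterations
sag = a·(cosh(S/(2a)) − 1) = 53.153540·(cosh(0.509430) − 1) = 7.047629
T_max/T_min = cosh(S/(2a)) = 1.132590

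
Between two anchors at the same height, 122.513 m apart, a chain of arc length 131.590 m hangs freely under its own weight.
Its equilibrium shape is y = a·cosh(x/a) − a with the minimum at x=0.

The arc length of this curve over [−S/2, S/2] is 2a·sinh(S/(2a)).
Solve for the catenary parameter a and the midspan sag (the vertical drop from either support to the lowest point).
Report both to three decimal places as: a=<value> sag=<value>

a=92.879 sag=20.943

seed: a₀ = √(S³/(24(L−S))) = √(122.513³/(24·9.077)) = 91.874814
iter 1: u=0.666739  f(a)=+2.039e-01  f'(a)=-2.065e-01  a ← 91.874814 − (+2.039e-01/-2.065e-01) = 92.862147
iter 2: u=0.659650  f(a)=+3.334e-03  f'(a)=-1.998e-01  a ← 92.862147 − (+3.334e-03/-1.998e-01) = 92.878830
iter 3: u=0.659531  f(a)=+9.238e-07  f'(a)=-1.997e-01  a ← 92.878830 − (+9.238e-07/-1.997e-01) = 92.878834
iter 4: u=0.659531  f(a)=+8.527e-14  f'(a)=-1.997e-01  a ← 92.878834 − (+8.527e-14/-1.997e-01) = 92.878834
converged: |Δa| < 1e-12 after 4 iterations
sag = a·(cosh(S/(2a)) − 1) = 92.878834·(cosh(0.659531) − 1) = 20.943219
T_max/T_min = cosh(S/(2a)) = 1.225490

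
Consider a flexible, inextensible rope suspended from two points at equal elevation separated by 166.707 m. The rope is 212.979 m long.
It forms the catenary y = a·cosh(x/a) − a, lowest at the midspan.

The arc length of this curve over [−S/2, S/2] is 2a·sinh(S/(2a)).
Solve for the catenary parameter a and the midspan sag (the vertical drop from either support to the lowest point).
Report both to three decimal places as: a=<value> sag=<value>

a=67.124 sag=58.756

seed: a₀ = √(S³/(24(L−S))) = √(166.707³/(24·46.272)) = 64.590106
iter 1: u=1.290500  f(a)=+4.009e+00  f'(a)=-1.686e+00  a ← 64.590106 − (+4.009e+00/-1.686e+00) = 66.968108
iter 2: u=1.244675  f(a)=+2.321e-01  f'(a)=-1.496e+00  a ← 66.968108 − (+2.321e-01/-1.496e+00) = 67.123228
iter 3: u=1.241798  f(a)=+8.831e-04  f'(a)=-1.485e+00  a ← 67.123228 − (+8.831e-04/-1.485e+00) = 67.123822
iter 4: u=1.241787  f(a)=+1.289e-08  f'(a)=-1.485e+00  a ← 67.123822 − (+1.289e-08/-1.485e+00) = 67.123822
iter 5: u=1.241787  f(a)=+0.000e+00  f'(a)=-1.485e+00  a ← 67.123822 − (+0.000e+00/-1.485e+00) = 67.123822
converged: |Δa| < 1e-12 after 5 iterations
sag = a·(cosh(S/(2a)) − 1) = 67.123822·(cosh(1.241787) − 1) = 58.755569
T_max/T_min = cosh(S/(2a)) = 1.875331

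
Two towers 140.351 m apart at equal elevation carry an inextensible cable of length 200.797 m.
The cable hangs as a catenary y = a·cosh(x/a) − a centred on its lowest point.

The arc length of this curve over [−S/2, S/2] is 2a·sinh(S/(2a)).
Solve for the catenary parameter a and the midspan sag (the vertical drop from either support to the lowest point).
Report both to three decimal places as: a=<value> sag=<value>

seed: a₀ = √(S³/(24(L−S))) = √(140.351³/(24·60.446)) = 43.654987
iter 1: u=1.607502  f(a)=+8.308e+00  f'(a)=-3.554e+00  a ← 43.654987 − (+8.308e+00/-3.554e+00) = 45.992529
iter 2: u=1.525802  f(a)=+7.140e-01  f'(a)=-2.967e+00  a ← 45.992529 − (+7.140e-01/-2.967e+00) = 46.233136
iter 3: u=1.517862  f(a)=+6.368e-03  f'(a)=-2.915e+00  a ← 46.233136 − (+6.368e-03/-2.915e+00) = 46.235321
iter 4: u=1.517790  f(a)=+5.165e-07  f'(a)=-2.914e+00  a ← 46.235321 − (+5.165e-07/-2.914e+00) = 46.235321
iter 5: u=1.517790  f(a)=+2.842e-14  f'(a)=-2.914e+00  a ← 46.235321 − (+2.842e-14/-2.914e+00) = 46.235321
converged: |Δa| < 1e-12 after 5 iterations
sag = a·(cosh(S/(2a)) − 1) = 46.235321·(cosh(1.517790) − 1) = 64.297768
T_max/T_min = cosh(S/(2a)) = 2.390663

a=46.235 sag=64.298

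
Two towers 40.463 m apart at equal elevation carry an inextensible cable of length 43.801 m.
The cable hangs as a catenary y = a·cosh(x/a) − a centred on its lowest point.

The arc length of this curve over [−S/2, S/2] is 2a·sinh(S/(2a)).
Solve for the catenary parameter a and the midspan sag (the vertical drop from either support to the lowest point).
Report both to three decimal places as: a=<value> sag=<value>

a=29.106 sag=7.319

seed: a₀ = √(S³/(24(L−S))) = √(40.463³/(24·3.338)) = 28.756653
iter 1: u=0.703542  f(a)=+8.359e-02  f'(a)=-2.439e-01  a ← 28.756653 − (+8.359e-02/-2.439e-01) = 29.099448
iter 2: u=0.695254  f(a)=+1.518e-03  f'(a)=-2.351e-01  a ← 29.099448 − (+1.518e-03/-2.351e-01) = 29.105906
iter 3: u=0.695099  f(a)=+5.214e-07  f'(a)=-2.349e-01  a ← 29.105906 − (+5.214e-07/-2.349e-01) = 29.105909
iter 4: u=0.695099  f(a)=+6.395e-14  f'(a)=-2.349e-01  a ← 29.105909 − (+6.395e-14/-2.349e-01) = 29.105909
converged: |Δa| < 1e-12 after 4 iterations
sag = a·(cosh(S/(2a)) − 1) = 29.105909·(cosh(0.695099) − 1) = 7.319163
T_max/T_min = cosh(S/(2a)) = 1.251467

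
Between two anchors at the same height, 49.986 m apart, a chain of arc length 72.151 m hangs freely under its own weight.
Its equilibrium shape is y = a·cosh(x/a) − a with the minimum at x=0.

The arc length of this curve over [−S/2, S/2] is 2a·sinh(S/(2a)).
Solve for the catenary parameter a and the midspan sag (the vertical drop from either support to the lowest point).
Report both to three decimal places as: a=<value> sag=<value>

a=16.253 sag=23.315

seed: a₀ = √(S³/(24(L−S))) = √(49.986³/(24·22.165)) = 15.322622
iter 1: u=1.631118  f(a)=+3.142e+00  f'(a)=-3.740e+00  a ← 15.322622 − (+3.142e+00/-3.740e+00) = 16.162907
iter 2: u=1.546318  f(a)=+2.770e-01  f'(a)=-3.107e+00  a ← 16.162907 − (+2.770e-01/-3.107e+00) = 16.252066
iter 3: u=1.537835  f(a)=+2.612e-03  f'(a)=-3.049e+00  a ← 16.252066 − (+2.612e-03/-3.049e+00) = 16.252923
iter 4: u=1.537754  f(a)=+2.372e-07  f'(a)=-3.048e+00  a ← 16.252923 − (+2.372e-07/-3.048e+00) = 16.252923
iter 5: u=1.537754  f(a)=-1.421e-14  f'(a)=-3.048e+00  a ← 16.252923 − (-1.421e-14/-3.048e+00) = 16.252923
converged: |Δa| < 1e-12 after 5 iterations
sag = a·(cosh(S/(2a)) − 1) = 16.252923·(cosh(1.537754) − 1) = 23.314731
T_max/T_min = cosh(S/(2a)) = 2.434495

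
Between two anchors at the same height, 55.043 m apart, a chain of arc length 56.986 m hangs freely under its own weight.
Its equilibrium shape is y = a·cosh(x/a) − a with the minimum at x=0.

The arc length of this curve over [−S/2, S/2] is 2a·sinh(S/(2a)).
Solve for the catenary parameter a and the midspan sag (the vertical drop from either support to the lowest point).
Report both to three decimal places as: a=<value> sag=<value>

seed: a₀ = √(S³/(24(L−S))) = √(55.043³/(24·1.943)) = 59.801369
iter 1: u=0.460215  f(a)=+2.068e-02  f'(a)=-6.637e-02  a ← 59.801369 − (+2.068e-02/-6.637e-02) = 60.112966
iter 2: u=0.457830  f(a)=+1.628e-04  f'(a)=-6.533e-02  a ← 60.112966 − (+1.628e-04/-6.533e-02) = 60.115457
iter 3: u=0.457811  f(a)=+1.026e-08  f'(a)=-6.532e-02  a ← 60.115457 − (+1.026e-08/-6.532e-02) = 60.115457
iter 4: u=0.457811  f(a)=-7.105e-15  f'(a)=-6.532e-02  a ← 60.115457 − (-7.105e-15/-6.532e-02) = 60.115457
converged: |Δa| < 1e-12 after 4 iterations
sag = a·(cosh(S/(2a)) − 1) = 60.115457·(cosh(0.457811) − 1) = 6.410622
T_max/T_min = cosh(S/(2a)) = 1.106639

a=60.115 sag=6.411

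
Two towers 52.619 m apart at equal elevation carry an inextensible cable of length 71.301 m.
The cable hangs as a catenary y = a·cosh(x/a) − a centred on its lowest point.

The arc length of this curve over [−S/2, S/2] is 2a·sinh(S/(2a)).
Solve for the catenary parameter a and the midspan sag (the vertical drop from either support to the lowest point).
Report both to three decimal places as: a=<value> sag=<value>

a=18.917 sag=21.442

seed: a₀ = √(S³/(24(L−S))) = √(52.619³/(24·18.682)) = 18.025884
iter 1: u=1.459540  f(a)=+2.094e+00  f'(a)=-2.549e+00  a ← 18.025884 − (+2.094e+00/-2.549e+00) = 18.847223
iter 2: u=1.395935  f(a)=+1.516e-01  f'(a)=-2.192e+00  a ← 18.847223 − (+1.516e-01/-2.192e+00) = 18.916379
iter 3: u=1.390832  f(a)=+9.321e-04  f'(a)=-2.165e+00  a ← 18.916379 − (+9.321e-04/-2.165e+00) = 18.916809
iter 4: u=1.390800  f(a)=+3.571e-08  f'(a)=-2.165e+00  a ← 18.916809 − (+3.571e-08/-2.165e+00) = 18.916809
iter 5: u=1.390800  f(a)=+0.000e+00  f'(a)=-2.165e+00  a ← 18.916809 − (+0.000e+00/-2.165e+00) = 18.916809
converged: |Δa| < 1e-12 after 5 iterations
sag = a·(cosh(S/(2a)) − 1) = 18.916809·(cosh(1.390800) − 1) = 21.441632
T_max/T_min = cosh(S/(2a)) = 2.133470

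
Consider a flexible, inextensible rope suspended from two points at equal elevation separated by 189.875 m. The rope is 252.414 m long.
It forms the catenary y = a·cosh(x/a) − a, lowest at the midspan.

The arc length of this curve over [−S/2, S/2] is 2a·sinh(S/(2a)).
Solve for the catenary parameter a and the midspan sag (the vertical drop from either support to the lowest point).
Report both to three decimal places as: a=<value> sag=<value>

a=70.646 sag=73.988

seed: a₀ = √(S³/(24(L−S))) = √(189.875³/(24·62.539)) = 67.533708
iter 1: u=1.405779  f(a)=+6.478e+00  f'(a)=-2.245e+00  a ← 67.533708 − (+6.478e+00/-2.245e+00) = 70.419554
iter 2: u=1.348170  f(a)=+4.384e-01  f'(a)=-1.950e+00  a ← 70.419554 − (+4.384e-01/-1.950e+00) = 70.644322
iter 3: u=1.343880  f(a)=+2.330e-03  f'(a)=-1.930e+00  a ← 70.644322 − (+2.330e-03/-1.930e+00) = 70.645530
iter 4: u=1.343857  f(a)=+6.657e-08  f'(a)=-1.930e+00  a ← 70.645530 − (+6.657e-08/-1.930e+00) = 70.645530
iter 5: u=1.343857  f(a)=-2.842e-14  f'(a)=-1.930e+00  a ← 70.645530 − (-2.842e-14/-1.930e+00) = 70.645530
converged: |Δa| < 1e-12 after 5 iterations
sag = a·(cosh(S/(2a)) − 1) = 70.645530·(cosh(1.343857) − 1) = 73.988483
T_max/T_min = cosh(S/(2a)) = 2.047320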